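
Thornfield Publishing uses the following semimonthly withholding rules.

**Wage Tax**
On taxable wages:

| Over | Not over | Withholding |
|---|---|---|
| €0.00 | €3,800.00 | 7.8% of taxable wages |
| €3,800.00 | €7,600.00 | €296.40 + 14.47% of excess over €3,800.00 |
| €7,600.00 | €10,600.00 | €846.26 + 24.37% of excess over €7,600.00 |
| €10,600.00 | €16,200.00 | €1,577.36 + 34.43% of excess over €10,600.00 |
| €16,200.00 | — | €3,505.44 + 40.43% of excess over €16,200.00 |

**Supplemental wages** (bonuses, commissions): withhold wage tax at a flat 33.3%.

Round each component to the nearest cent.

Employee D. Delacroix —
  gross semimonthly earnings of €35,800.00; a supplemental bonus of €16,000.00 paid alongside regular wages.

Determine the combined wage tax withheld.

€16,757.72

Wage Tax: taxable = €35,800.00
  €3,505.44 + 40.43% × (€35,800.00 − €16,200.00) = €3,505.44 + 40.43% × €19,600.00 = €11,429.72
Supplemental (33.3% flat on bonus): 33.3% × €16,000.00 = €5,328.00
Total wage tax: €11,429.72 + €5,328.00 = €16,757.72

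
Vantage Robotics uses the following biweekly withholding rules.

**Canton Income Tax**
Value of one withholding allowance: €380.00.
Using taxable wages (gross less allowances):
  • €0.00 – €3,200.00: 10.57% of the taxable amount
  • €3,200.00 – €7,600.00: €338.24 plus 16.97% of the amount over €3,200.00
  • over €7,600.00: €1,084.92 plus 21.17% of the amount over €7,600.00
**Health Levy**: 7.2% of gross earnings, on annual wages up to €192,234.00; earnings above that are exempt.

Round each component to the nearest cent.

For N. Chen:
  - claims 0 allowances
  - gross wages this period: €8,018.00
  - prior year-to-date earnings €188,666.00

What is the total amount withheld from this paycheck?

€1,430.31

Canton Income Tax: taxable = €8,018.00
  €1,084.92 + 21.17% × (€8,018.00 − €7,600.00) = €1,084.92 + 21.17% × €418.00 = €1,173.41
Health Levy: cap €192,234.00 − YTD €188,666.00 = €3,568.00 subject; 7.2% × €3,568.00 = €256.90
Total: €1,173.41 + €256.90 = €1,430.31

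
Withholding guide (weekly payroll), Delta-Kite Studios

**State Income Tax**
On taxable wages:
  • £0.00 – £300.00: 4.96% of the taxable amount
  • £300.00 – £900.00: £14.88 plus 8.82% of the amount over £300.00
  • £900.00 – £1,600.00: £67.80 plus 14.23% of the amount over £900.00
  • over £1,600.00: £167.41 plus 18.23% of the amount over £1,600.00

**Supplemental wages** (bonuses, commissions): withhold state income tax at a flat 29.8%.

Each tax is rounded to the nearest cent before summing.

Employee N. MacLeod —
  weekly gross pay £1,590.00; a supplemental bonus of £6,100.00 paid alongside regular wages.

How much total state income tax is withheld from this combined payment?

State Income Tax: taxable = £1,590.00
  £67.80 + 14.23% × (£1,590.00 − £900.00) = £67.80 + 14.23% × £690.00 = £165.99
Supplemental (29.8% flat on bonus): 29.8% × £6,100.00 = £1,817.80
Total state income tax: £165.99 + £1,817.80 = £1,983.79

£1,983.79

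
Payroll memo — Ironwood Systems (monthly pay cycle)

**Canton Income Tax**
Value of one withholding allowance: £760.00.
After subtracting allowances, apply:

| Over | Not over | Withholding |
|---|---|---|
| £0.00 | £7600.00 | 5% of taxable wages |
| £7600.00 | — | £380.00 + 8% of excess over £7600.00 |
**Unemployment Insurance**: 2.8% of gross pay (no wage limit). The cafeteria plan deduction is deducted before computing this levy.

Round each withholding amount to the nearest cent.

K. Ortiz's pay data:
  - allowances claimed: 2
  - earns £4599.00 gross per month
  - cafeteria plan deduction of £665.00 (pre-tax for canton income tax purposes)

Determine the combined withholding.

£230.85

Canton Income Tax: taxable = £4599.00 − £665.00 − 2×£760.00 = £2414.00
  5% × £2414.00 = £120.70
Unemployment Insurance: 2.8% × £3934.00 = £110.15
Total: £120.70 + £110.15 = £230.85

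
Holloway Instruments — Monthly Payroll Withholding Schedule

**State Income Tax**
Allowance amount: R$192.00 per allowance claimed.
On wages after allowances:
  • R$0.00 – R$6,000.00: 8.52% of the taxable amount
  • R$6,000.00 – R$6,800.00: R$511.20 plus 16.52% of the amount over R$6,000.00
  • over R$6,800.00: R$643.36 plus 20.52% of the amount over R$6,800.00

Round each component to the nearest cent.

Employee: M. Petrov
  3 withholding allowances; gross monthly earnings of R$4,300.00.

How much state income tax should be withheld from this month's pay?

R$317.28

State Income Tax: taxable = R$4,300.00 − 3×R$192.00 = R$3,724.00
  8.52% × R$3,724.00 = R$317.28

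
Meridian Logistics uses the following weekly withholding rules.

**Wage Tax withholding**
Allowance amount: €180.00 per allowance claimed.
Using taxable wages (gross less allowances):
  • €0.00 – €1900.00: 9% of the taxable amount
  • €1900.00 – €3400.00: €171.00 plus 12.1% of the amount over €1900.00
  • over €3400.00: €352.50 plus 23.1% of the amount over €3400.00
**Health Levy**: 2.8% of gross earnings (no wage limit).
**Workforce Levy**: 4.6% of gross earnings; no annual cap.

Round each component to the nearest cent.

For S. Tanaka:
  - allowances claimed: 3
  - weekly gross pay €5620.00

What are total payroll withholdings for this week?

Wage Tax: taxable = €5620.00 − 3×€180.00 = €5080.00
  €352.50 + 23.1% × (€5080.00 − €3400.00) = €352.50 + 23.1% × €1680.00 = €740.58
Health Levy: 2.8% × €5620.00 = €157.36
Workforce Levy: 4.6% × €5620.00 = €258.52
Total: €740.58 + €157.36 + €258.52 = €1156.46

€1156.46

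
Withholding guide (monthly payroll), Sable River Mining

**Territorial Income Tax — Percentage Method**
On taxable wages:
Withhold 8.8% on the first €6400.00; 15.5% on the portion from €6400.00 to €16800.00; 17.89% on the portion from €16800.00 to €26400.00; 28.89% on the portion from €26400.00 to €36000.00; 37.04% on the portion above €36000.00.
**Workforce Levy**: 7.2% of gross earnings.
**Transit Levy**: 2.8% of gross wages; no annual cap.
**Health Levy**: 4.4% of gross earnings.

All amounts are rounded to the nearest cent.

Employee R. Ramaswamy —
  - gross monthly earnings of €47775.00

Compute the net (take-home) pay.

Territorial Income Tax: taxable = €47775.00
  €6666.08 + 37.04% × (€47775.00 − €36000.00) = €6666.08 + 37.04% × €11775.00 = €11027.54
Workforce Levy: 7.2% × €47775.00 = €3439.80
Transit Levy: 2.8% × €47775.00 = €1337.70
Health Levy: 4.4% × €47775.00 = €2102.10
Total withheld: €11027.54 + €3439.80 + €1337.70 + €2102.10 = €17907.14
Net pay: €47775.00 − €17907.14 = €29867.86

€29867.86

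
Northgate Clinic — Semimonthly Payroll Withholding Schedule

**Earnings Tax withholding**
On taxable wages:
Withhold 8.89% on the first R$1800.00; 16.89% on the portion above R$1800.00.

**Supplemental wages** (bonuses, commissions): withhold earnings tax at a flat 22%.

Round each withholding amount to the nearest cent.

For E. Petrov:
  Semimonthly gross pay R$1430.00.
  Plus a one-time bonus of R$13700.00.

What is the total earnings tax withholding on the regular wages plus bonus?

Earnings Tax: taxable = R$1430.00
  8.89% × R$1430.00 = R$127.13
Supplemental (22% flat on bonus): 22% × R$13700.00 = R$3014.00
Total earnings tax: R$127.13 + R$3014.00 = R$3141.13

R$3141.13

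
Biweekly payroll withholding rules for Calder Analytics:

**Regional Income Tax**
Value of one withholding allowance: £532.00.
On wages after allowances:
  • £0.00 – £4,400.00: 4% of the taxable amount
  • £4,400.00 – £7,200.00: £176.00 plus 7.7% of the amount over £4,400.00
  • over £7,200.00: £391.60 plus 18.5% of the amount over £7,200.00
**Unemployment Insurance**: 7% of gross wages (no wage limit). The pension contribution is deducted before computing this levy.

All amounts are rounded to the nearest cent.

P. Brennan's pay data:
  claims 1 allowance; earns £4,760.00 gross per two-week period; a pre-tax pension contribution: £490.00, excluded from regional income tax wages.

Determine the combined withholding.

£448.42

Regional Income Tax: taxable = £4,760.00 − £490.00 − 1×£532.00 = £3,738.00
  4% × £3,738.00 = £149.52
Unemployment Insurance: 7% × £4,270.00 = £298.90
Total: £149.52 + £298.90 = £448.42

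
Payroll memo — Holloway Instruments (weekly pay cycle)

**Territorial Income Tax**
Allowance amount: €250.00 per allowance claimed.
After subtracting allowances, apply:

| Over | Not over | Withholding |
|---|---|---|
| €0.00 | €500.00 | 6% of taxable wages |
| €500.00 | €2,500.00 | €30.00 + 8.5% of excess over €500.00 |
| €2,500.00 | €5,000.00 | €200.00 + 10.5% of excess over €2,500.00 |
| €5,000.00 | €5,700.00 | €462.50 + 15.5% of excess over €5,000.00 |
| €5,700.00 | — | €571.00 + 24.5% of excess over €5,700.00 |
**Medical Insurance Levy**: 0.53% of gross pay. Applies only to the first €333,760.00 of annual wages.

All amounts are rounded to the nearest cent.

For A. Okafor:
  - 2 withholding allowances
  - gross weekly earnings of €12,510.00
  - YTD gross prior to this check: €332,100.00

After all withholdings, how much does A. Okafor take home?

Territorial Income Tax: taxable = €12,510.00 − 2×€250.00 = €12,010.00
  €571.00 + 24.5% × (€12,010.00 − €5,700.00) = €571.00 + 24.5% × €6,310.00 = €2,116.95
Medical Insurance Levy: cap €333,760.00 − YTD €332,100.00 = €1,660.00 subject; 0.53% × €1,660.00 = €8.80
Total withheld: €2,116.95 + €8.80 = €2,125.75
Net pay: €12,510.00 − €2,125.75 = €10,384.25

€10,384.25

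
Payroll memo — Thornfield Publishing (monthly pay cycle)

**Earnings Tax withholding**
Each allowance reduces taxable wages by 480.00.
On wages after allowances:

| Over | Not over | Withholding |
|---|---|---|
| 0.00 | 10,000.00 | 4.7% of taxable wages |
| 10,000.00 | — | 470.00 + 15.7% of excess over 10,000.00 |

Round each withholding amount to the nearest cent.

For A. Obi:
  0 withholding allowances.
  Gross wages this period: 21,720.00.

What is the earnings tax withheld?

2,310.04

Earnings Tax: taxable = 21,720.00
  470.00 + 15.7% × (21,720.00 − 10,000.00) = 470.00 + 15.7% × 11,720.00 = 2,310.04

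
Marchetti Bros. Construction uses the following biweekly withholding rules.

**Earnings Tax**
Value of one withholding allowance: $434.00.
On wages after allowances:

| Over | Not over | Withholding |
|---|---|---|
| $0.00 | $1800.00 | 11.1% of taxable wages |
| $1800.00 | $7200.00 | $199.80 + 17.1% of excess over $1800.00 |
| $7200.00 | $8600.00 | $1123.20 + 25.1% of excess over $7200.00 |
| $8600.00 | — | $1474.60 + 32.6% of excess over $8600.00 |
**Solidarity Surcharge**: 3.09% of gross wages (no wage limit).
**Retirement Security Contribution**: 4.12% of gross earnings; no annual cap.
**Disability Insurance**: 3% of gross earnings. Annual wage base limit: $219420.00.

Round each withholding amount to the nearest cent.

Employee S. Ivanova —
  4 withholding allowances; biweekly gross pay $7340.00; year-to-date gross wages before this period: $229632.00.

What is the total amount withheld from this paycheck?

$1379.50

Earnings Tax: taxable = $7340.00 − 4×$434.00 = $5604.00
  $199.80 + 17.1% × ($5604.00 − $1800.00) = $199.80 + 17.1% × $3804.00 = $850.28
Solidarity Surcharge: 3.09% × $7340.00 = $226.81
Retirement Security Contribution: 4.12% × $7340.00 = $302.41
Disability Insurance: YTD $229632.00 ≥ cap $219420.00 → $0.00
Total: $850.28 + $226.81 + $302.41 + $0.00 = $1379.50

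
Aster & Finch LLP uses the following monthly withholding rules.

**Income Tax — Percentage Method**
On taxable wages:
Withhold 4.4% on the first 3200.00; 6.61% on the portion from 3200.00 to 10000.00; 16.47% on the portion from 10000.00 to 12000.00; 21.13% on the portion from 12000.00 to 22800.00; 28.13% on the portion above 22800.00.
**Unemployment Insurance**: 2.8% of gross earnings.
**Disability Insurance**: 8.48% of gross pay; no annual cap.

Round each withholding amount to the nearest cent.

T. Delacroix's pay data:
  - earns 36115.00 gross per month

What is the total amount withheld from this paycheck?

Income Tax: taxable = 36115.00
  3201.72 + 28.13% × (36115.00 − 22800.00) = 3201.72 + 28.13% × 13315.00 = 6947.23
Unemployment Insurance: 2.8% × 36115.00 = 1011.22
Disability Insurance: 8.48% × 36115.00 = 3062.55
Total: 6947.23 + 1011.22 + 3062.55 = 11021.00

11021.00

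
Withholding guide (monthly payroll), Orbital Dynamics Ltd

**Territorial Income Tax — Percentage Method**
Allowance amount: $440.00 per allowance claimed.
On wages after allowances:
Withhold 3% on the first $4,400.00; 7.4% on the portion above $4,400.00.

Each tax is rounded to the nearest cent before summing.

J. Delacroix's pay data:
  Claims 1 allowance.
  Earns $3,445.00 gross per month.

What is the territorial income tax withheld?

Territorial Income Tax: taxable = $3,445.00 − 1×$440.00 = $3,005.00
  3% × $3,005.00 = $90.15

$90.15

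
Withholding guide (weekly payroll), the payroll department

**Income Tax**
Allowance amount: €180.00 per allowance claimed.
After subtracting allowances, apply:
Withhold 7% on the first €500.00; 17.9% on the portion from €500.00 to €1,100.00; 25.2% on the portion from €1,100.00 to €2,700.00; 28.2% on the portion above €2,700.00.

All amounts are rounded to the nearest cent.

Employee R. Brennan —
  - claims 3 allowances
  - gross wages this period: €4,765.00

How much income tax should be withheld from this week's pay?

Income Tax: taxable = €4,765.00 − 3×€180.00 = €4,225.00
  €545.60 + 28.2% × (€4,225.00 − €2,700.00) = €545.60 + 28.2% × €1,525.00 = €975.65

€975.65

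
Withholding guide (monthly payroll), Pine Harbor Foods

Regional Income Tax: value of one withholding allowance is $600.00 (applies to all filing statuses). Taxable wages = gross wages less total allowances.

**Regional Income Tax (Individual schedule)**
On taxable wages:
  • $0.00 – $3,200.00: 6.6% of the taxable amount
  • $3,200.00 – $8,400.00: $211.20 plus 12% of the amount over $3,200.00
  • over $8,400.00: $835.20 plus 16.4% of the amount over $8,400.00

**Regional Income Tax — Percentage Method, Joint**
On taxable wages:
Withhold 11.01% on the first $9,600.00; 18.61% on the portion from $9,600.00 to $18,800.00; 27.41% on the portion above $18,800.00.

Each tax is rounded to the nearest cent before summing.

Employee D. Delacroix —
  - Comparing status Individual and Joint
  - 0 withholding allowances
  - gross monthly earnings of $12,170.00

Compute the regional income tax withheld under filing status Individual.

$1,453.48

Regional Income Tax (Individual): taxable = $12,170.00
  $835.20 + 16.4% × ($12,170.00 − $8,400.00) = $835.20 + 16.4% × $3,770.00 = $1,453.48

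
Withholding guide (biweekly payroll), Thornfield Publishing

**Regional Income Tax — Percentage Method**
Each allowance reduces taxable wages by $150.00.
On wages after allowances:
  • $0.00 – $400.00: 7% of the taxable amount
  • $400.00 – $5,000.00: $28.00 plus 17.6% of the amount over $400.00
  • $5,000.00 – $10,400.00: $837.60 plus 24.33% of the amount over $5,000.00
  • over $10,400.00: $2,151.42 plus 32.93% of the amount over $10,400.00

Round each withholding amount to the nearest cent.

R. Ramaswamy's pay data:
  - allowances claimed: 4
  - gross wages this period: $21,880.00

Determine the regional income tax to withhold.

$5,734.20

Regional Income Tax: taxable = $21,880.00 − 4×$150.00 = $21,280.00
  $2,151.42 + 32.93% × ($21,280.00 − $10,400.00) = $2,151.42 + 32.93% × $10,880.00 = $5,734.20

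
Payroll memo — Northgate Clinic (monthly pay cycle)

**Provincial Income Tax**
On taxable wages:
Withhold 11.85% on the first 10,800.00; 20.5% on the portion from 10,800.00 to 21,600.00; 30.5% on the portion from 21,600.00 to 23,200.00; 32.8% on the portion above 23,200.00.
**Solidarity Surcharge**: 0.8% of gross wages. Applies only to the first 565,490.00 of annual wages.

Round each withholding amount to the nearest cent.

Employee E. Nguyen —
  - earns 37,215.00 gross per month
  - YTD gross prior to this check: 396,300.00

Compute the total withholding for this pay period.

8,876.44

Provincial Income Tax: taxable = 37,215.00
  3,981.80 + 32.8% × (37,215.00 − 23,200.00) = 3,981.80 + 32.8% × 14,015.00 = 8,578.72
Solidarity Surcharge: 0.8% × 37,215.00 = 297.72
Total: 8,578.72 + 297.72 = 8,876.44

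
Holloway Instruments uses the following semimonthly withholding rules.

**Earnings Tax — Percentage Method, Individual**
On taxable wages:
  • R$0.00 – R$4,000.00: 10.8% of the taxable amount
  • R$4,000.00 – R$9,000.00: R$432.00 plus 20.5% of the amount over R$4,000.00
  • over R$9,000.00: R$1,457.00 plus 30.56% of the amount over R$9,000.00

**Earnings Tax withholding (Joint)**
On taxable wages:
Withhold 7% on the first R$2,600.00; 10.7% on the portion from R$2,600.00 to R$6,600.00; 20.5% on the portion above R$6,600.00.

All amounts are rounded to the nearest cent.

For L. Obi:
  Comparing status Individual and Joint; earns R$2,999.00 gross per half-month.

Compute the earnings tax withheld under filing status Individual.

Earnings Tax (Individual): taxable = R$2,999.00
  10.8% × R$2,999.00 = R$323.89

R$323.89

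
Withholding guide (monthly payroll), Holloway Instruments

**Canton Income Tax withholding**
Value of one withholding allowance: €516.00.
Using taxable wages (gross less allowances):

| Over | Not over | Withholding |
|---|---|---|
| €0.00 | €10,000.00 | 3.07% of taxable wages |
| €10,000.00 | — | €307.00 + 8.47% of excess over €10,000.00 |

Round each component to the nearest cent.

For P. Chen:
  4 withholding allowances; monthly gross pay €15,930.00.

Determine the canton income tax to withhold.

€634.45

Canton Income Tax: taxable = €15,930.00 − 4×€516.00 = €13,866.00
  €307.00 + 8.47% × (€13,866.00 − €10,000.00) = €307.00 + 8.47% × €3,866.00 = €634.45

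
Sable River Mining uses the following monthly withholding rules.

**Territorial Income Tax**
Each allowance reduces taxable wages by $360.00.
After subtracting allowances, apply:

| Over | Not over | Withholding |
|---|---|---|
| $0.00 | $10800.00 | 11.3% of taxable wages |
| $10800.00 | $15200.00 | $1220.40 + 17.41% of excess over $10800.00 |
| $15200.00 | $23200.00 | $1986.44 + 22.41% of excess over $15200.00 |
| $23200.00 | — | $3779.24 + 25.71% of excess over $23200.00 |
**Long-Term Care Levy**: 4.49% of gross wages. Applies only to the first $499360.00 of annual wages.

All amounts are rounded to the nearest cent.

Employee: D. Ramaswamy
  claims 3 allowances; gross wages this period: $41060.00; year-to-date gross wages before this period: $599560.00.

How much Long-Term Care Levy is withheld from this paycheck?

$0.00

Long-Term Care Levy: YTD $599560.00 ≥ cap $499360.00 → $0.00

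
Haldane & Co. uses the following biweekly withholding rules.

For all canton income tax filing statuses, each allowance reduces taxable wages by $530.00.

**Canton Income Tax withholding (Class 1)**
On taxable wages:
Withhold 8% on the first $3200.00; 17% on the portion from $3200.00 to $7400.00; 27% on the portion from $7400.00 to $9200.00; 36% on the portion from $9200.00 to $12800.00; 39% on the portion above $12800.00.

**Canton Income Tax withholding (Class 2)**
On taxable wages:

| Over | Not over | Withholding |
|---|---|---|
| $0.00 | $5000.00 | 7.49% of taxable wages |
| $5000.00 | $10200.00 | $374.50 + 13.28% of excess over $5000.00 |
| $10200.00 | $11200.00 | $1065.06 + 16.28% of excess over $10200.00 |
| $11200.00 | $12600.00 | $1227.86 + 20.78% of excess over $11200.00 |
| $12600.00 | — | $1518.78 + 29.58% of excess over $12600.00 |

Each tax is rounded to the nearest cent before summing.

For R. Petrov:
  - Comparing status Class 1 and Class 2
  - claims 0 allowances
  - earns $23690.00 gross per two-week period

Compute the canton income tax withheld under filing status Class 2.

Canton Income Tax (Class 2): taxable = $23690.00
  $1518.78 + 29.58% × ($23690.00 − $12600.00) = $1518.78 + 29.58% × $11090.00 = $4799.20

$4799.20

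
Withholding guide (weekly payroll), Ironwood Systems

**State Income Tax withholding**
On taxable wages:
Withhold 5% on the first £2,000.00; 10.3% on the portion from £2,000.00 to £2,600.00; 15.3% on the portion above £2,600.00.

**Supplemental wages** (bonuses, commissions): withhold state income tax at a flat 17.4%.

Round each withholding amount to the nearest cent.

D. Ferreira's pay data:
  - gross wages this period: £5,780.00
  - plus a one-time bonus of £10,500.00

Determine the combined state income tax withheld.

State Income Tax: taxable = £5,780.00
  £161.80 + 15.3% × (£5,780.00 − £2,600.00) = £161.80 + 15.3% × £3,180.00 = £648.34
Supplemental (17.4% flat on bonus): 17.4% × £10,500.00 = £1,827.00
Total state income tax: £648.34 + £1,827.00 = £2,475.34

£2,475.34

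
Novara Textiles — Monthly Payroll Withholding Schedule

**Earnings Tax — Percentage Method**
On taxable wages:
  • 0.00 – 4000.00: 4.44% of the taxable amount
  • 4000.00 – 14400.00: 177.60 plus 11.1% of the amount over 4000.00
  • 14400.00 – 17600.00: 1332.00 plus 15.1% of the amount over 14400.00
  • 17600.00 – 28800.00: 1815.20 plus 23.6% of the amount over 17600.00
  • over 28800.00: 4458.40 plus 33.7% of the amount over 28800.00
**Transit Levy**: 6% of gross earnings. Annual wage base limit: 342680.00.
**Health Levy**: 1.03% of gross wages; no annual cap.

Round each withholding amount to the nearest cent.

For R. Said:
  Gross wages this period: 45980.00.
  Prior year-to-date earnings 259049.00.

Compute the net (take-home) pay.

32499.55

Earnings Tax: taxable = 45980.00
  4458.40 + 33.7% × (45980.00 − 28800.00) = 4458.40 + 33.7% × 17180.00 = 10248.06
Transit Levy: 6% × 45980.00 = 2758.80
Health Levy: 1.03% × 45980.00 = 473.59
Total withheld: 10248.06 + 2758.80 + 473.59 = 13480.45
Net pay: 45980.00 − 13480.45 = 32499.55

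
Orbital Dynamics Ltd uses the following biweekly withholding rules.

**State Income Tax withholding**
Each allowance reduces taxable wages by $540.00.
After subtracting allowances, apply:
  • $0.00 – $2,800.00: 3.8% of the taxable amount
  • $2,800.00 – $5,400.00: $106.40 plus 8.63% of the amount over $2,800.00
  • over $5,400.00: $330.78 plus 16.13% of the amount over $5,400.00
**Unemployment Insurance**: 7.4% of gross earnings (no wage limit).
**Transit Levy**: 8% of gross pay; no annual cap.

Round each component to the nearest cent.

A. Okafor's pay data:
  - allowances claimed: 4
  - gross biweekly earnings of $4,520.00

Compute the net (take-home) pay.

State Income Tax: taxable = $4,520.00 − 4×$540.00 = $2,360.00
  3.8% × $2,360.00 = $89.68
Unemployment Insurance: 7.4% × $4,520.00 = $334.48
Transit Levy: 8% × $4,520.00 = $361.60
Total withheld: $89.68 + $334.48 + $361.60 = $785.76
Net pay: $4,520.00 − $785.76 = $3,734.24

$3,734.24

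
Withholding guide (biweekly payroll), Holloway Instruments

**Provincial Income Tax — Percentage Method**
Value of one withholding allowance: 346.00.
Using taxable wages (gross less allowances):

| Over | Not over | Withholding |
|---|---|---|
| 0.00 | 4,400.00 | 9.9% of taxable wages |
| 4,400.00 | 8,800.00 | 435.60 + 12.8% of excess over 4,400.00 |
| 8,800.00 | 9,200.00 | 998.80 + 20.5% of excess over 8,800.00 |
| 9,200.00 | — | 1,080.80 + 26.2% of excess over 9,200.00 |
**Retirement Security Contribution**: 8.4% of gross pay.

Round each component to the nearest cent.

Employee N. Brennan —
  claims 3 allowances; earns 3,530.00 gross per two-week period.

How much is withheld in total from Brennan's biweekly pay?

543.23

Provincial Income Tax: taxable = 3,530.00 − 3×346.00 = 2,492.00
  9.9% × 2,492.00 = 246.71
Retirement Security Contribution: 8.4% × 3,530.00 = 296.52
Total: 246.71 + 296.52 = 543.23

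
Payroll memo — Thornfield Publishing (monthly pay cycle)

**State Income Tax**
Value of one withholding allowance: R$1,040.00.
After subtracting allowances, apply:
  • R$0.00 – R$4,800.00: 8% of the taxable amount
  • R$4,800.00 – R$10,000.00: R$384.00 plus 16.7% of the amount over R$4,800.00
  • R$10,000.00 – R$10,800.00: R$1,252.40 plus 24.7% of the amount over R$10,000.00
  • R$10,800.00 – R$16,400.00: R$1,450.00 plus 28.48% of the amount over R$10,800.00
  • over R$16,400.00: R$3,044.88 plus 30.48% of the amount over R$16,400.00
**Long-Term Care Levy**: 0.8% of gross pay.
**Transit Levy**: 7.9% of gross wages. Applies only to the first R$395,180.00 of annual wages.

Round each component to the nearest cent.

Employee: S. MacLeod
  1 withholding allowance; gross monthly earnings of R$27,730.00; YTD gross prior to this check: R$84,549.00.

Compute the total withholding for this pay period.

R$8,593.78

State Income Tax: taxable = R$27,730.00 − 1×R$1,040.00 = R$26,690.00
  R$3,044.88 + 30.48% × (R$26,690.00 − R$16,400.00) = R$3,044.88 + 30.48% × R$10,290.00 = R$6,181.27
Long-Term Care Levy: 0.8% × R$27,730.00 = R$221.84
Transit Levy: 7.9% × R$27,730.00 = R$2,190.67
Total: R$6,181.27 + R$221.84 + R$2,190.67 = R$8,593.78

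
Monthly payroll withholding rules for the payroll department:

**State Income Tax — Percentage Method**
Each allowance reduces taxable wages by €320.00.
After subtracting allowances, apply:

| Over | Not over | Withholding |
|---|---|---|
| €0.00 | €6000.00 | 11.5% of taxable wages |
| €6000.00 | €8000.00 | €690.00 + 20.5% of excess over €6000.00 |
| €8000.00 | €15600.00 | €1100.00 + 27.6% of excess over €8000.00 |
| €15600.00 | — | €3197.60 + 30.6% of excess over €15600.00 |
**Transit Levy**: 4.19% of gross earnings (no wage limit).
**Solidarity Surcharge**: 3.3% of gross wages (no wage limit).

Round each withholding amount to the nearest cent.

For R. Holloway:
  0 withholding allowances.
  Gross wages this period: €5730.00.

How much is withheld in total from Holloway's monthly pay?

€1088.13

State Income Tax: taxable = €5730.00
  11.5% × €5730.00 = €658.95
Transit Levy: 4.19% × €5730.00 = €240.09
Solidarity Surcharge: 3.3% × €5730.00 = €189.09
Total: €658.95 + €240.09 + €189.09 = €1088.13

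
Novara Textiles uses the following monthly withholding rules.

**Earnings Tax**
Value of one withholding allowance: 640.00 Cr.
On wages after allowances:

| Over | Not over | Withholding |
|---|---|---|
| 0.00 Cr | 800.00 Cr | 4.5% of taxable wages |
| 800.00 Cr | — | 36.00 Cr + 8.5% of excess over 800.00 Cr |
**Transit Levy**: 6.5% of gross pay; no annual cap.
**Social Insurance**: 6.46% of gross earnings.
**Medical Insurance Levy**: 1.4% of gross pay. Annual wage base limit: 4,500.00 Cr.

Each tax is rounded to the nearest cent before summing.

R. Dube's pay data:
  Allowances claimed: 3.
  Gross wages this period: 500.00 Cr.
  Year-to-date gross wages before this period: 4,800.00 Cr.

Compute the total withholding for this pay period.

64.80 Cr

Earnings Tax: taxable = 500.00 Cr − 3×640.00 Cr = -1,420.00 Cr
  Taxable ≤ 0 → 0.00 Cr
Transit Levy: 6.5% × 500.00 Cr = 32.50 Cr
Social Insurance: 6.46% × 500.00 Cr = 32.30 Cr
Medical Insurance Levy: YTD 4,800.00 Cr ≥ cap 4,500.00 Cr → 0.00 Cr
Total: 0.00 Cr + 32.50 Cr + 32.30 Cr + 0.00 Cr = 64.80 Cr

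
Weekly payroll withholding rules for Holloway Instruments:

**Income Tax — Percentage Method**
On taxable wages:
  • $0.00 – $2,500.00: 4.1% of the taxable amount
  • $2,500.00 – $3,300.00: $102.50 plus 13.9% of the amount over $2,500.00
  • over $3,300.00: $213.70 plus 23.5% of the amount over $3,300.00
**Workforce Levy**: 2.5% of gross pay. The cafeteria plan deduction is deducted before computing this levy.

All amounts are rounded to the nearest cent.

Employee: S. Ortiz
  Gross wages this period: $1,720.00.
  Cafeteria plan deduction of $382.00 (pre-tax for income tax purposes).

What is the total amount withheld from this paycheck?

Income Tax: taxable = $1,720.00 − $382.00 = $1,338.00
  4.1% × $1,338.00 = $54.86
Workforce Levy: 2.5% × $1,338.00 = $33.45
Total: $54.86 + $33.45 = $88.31

$88.31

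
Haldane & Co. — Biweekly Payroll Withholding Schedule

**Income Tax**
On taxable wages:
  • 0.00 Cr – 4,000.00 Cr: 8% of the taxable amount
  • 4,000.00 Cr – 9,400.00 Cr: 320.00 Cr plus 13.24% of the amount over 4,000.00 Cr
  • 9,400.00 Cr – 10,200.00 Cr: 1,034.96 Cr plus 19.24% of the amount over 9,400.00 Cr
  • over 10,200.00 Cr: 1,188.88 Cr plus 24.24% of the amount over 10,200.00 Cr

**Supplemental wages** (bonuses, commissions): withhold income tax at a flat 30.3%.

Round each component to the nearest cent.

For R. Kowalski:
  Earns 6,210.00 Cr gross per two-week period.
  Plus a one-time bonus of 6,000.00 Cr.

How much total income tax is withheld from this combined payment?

Income Tax: taxable = 6,210.00 Cr
  320.00 Cr + 13.24% × (6,210.00 Cr − 4,000.00 Cr) = 320.00 Cr + 13.24% × 2,210.00 Cr = 612.60 Cr
Supplemental (30.3% flat on bonus): 30.3% × 6,000.00 Cr = 1,818.00 Cr
Total income tax: 612.60 Cr + 1,818.00 Cr = 2,430.60 Cr

2,430.60 Cr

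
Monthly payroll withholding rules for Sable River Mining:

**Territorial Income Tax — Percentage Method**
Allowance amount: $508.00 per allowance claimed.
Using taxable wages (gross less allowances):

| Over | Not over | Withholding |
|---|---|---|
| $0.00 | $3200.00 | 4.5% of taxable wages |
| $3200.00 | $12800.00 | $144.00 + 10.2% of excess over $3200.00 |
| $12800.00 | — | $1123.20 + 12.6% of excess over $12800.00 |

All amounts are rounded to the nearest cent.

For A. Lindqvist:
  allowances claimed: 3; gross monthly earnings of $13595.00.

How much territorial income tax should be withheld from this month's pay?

Territorial Income Tax: taxable = $13595.00 − 3×$508.00 = $12071.00
  $144.00 + 10.2% × ($12071.00 − $3200.00) = $144.00 + 10.2% × $8871.00 = $1048.84

$1048.84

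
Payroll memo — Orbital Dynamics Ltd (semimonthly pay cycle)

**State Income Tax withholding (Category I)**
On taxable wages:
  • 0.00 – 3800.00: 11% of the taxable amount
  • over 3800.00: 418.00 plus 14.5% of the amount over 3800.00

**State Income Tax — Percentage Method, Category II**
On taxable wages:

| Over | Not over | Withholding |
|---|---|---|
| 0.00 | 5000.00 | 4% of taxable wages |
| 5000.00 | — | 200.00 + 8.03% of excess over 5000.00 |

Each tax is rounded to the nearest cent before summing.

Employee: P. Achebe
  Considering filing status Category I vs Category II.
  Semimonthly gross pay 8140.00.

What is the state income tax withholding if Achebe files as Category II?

452.14

State Income Tax (Category II): taxable = 8140.00
  200.00 + 8.03% × (8140.00 − 5000.00) = 200.00 + 8.03% × 3140.00 = 452.14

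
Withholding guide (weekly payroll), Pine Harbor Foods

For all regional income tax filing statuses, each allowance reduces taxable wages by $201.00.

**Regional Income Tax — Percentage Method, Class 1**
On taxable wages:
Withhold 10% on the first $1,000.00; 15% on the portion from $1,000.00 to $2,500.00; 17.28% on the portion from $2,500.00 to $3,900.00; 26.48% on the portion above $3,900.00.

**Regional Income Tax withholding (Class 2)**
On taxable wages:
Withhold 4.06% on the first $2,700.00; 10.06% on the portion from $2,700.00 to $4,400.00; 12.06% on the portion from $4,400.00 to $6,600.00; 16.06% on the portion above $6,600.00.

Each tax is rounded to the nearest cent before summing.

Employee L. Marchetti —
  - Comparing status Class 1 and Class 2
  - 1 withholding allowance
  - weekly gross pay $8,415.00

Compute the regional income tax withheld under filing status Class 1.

$1,709.27

Regional Income Tax (Class 1): taxable = $8,415.00 − 1×$201.00 = $8,214.00
  $566.92 + 26.48% × ($8,214.00 − $3,900.00) = $566.92 + 26.48% × $4,314.00 = $1,709.27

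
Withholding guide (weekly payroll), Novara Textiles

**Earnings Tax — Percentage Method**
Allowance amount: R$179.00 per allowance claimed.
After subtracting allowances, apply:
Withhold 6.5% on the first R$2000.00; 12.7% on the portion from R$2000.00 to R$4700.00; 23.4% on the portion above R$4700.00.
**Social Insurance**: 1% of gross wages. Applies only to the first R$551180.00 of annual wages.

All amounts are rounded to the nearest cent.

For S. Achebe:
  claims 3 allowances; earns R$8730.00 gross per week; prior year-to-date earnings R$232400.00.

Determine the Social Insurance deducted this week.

Social Insurance: 1% × R$8730.00 = R$87.30

R$87.30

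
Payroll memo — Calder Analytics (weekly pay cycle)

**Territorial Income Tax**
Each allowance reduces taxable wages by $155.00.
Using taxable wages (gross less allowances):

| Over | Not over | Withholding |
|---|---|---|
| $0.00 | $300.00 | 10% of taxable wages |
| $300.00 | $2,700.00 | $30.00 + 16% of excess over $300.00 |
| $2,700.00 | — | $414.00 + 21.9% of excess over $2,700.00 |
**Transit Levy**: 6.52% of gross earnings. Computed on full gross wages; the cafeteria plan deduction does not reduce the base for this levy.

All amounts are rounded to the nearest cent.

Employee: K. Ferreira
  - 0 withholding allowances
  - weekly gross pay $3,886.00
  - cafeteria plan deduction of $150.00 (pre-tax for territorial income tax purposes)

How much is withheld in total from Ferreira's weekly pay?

$894.25

Territorial Income Tax: taxable = $3,886.00 − $150.00 = $3,736.00
  $414.00 + 21.9% × ($3,736.00 − $2,700.00) = $414.00 + 21.9% × $1,036.00 = $640.88
Transit Levy: 6.52% × $3,886.00 = $253.37
Total: $640.88 + $253.37 = $894.25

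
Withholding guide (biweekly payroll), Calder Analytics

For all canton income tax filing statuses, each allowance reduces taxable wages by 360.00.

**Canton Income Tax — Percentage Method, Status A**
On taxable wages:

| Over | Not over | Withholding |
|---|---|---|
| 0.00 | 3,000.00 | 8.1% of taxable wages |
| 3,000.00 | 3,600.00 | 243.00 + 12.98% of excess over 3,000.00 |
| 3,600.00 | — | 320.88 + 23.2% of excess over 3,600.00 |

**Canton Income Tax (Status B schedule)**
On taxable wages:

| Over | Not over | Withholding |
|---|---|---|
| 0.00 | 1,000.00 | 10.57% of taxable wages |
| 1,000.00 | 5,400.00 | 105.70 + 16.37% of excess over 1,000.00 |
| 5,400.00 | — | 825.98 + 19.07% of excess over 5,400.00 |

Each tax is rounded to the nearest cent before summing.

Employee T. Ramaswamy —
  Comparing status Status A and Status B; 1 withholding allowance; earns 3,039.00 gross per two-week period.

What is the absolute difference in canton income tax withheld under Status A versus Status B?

163.55

Canton Income Tax (Status A): taxable = 3,039.00 − 1×360.00 = 2,679.00
  8.1% × 2,679.00 = 217.00
Canton Income Tax (Status B): taxable = 3,039.00 − 1×360.00 = 2,679.00
  105.70 + 16.37% × (2,679.00 − 1,000.00) = 105.70 + 16.37% × 1,679.00 = 380.55
Difference: |217.00 − 380.55| = 163.55 (higher under Status B)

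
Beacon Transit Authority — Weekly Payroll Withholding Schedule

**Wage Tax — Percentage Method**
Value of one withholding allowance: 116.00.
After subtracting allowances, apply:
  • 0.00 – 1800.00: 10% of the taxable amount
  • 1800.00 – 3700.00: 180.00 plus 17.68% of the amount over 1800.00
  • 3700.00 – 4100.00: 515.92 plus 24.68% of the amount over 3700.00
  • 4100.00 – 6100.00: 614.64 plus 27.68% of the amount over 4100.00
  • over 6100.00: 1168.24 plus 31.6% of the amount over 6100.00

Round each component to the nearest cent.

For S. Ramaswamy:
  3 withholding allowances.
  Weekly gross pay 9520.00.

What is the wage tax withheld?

Wage Tax: taxable = 9520.00 − 3×116.00 = 9172.00
  1168.24 + 31.6% × (9172.00 − 6100.00) = 1168.24 + 31.6% × 3072.00 = 2138.99

2138.99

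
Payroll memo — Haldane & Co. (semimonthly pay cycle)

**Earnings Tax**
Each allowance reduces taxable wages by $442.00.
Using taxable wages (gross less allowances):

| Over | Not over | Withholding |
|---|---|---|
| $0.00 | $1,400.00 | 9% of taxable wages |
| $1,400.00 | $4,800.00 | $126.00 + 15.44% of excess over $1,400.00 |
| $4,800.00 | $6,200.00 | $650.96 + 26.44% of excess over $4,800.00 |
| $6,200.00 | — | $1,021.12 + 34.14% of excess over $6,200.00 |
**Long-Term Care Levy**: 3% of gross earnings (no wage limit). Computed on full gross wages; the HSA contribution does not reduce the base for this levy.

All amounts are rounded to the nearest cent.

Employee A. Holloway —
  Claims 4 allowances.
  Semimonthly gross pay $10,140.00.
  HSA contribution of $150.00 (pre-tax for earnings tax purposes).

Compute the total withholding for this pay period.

$2,015.63

Earnings Tax: taxable = $10,140.00 − $150.00 − 4×$442.00 = $8,222.00
  $1,021.12 + 34.14% × ($8,222.00 − $6,200.00) = $1,021.12 + 34.14% × $2,022.00 = $1,711.43
Long-Term Care Levy: 3% × $10,140.00 = $304.20
Total: $1,711.43 + $304.20 = $2,015.63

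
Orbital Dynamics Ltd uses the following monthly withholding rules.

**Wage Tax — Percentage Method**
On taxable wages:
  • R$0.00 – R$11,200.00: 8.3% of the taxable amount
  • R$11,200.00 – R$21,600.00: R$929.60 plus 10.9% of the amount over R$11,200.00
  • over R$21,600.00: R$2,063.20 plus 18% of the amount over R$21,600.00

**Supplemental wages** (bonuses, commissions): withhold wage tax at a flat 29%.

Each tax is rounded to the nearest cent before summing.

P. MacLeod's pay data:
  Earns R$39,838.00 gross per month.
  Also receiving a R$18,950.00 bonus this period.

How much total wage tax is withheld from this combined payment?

Wage Tax: taxable = R$39,838.00
  R$2,063.20 + 18% × (R$39,838.00 − R$21,600.00) = R$2,063.20 + 18% × R$18,238.00 = R$5,346.04
Supplemental (29% flat on bonus): 29% × R$18,950.00 = R$5,495.50
Total wage tax: R$5,346.04 + R$5,495.50 = R$10,841.54

R$10,841.54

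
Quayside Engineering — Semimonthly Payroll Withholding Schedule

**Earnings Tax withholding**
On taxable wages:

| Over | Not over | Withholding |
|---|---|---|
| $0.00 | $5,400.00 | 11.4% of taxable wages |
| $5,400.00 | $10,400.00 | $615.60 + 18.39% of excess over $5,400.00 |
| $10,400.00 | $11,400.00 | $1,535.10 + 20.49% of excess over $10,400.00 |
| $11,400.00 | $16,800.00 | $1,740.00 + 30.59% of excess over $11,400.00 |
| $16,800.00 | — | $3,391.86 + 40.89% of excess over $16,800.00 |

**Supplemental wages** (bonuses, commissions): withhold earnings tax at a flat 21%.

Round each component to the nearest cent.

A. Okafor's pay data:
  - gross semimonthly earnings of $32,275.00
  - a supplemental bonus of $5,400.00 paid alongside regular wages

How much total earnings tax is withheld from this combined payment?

$10,853.59

Earnings Tax: taxable = $32,275.00
  $3,391.86 + 40.89% × ($32,275.00 − $16,800.00) = $3,391.86 + 40.89% × $15,475.00 = $9,719.59
Supplemental (21% flat on bonus): 21% × $5,400.00 = $1,134.00
Total earnings tax: $9,719.59 + $1,134.00 = $10,853.59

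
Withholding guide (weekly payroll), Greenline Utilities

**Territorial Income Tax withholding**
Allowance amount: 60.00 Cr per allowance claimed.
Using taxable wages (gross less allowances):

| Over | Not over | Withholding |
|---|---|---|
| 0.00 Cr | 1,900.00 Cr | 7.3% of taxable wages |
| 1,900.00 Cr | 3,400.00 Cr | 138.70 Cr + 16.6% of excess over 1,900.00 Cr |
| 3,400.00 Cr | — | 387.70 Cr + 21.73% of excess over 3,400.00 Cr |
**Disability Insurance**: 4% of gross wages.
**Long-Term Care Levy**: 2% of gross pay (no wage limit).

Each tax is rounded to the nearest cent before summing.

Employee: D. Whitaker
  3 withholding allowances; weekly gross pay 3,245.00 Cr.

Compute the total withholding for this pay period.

Territorial Income Tax: taxable = 3,245.00 Cr − 3×60.00 Cr = 3,065.00 Cr
  138.70 Cr + 16.6% × (3,065.00 Cr − 1,900.00 Cr) = 138.70 Cr + 16.6% × 1,165.00 Cr = 332.09 Cr
Disability Insurance: 4% × 3,245.00 Cr = 129.80 Cr
Long-Term Care Levy: 2% × 3,245.00 Cr = 64.90 Cr
Total: 332.09 Cr + 129.80 Cr + 64.90 Cr = 526.79 Cr

526.79 Cr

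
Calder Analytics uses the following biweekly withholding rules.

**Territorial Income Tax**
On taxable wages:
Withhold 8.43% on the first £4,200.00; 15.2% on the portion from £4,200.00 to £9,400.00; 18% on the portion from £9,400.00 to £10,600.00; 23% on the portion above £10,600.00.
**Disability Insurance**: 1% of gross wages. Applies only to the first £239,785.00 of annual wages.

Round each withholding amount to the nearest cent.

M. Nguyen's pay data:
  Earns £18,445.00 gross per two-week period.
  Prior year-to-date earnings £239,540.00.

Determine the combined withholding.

£3,167.26

Territorial Income Tax: taxable = £18,445.00
  £1,360.46 + 23% × (£18,445.00 − £10,600.00) = £1,360.46 + 23% × £7,845.00 = £3,164.81
Disability Insurance: cap £239,785.00 − YTD £239,540.00 = £245.00 subject; 1% × £245.00 = £2.45
Total: £3,164.81 + £2.45 = £3,167.26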